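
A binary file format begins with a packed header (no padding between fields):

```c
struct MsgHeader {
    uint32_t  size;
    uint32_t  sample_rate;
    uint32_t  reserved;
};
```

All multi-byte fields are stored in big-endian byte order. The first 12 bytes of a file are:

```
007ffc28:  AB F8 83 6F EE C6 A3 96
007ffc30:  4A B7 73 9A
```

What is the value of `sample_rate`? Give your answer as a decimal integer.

`sample_rate` follows `size` (4 bytes), so it starts at byte offset 4 and occupies 4 bytes.
Bytes at offsets 4..7: EE C6 A3 96.
Big-endian: lowest address holds the most-significant byte.
The bytes are already most-significant first: 0xEEC6A396.
0xEEC6A396 = 4005995414.

4005995414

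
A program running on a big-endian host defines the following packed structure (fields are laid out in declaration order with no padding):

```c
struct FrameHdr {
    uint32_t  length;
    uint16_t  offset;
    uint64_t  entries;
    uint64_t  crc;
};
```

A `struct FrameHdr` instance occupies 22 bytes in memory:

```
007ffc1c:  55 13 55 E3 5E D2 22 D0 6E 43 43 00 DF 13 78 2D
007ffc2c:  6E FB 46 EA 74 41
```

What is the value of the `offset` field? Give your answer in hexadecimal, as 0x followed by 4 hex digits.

`offset` follows `length` (4 bytes), so it starts at byte offset 4 and occupies 2 bytes.
Bytes at offsets 4..5: 5E D2.
Big-endian: lowest address holds the most-significant byte.
The bytes are already most-significant first: 0x5ED2.

0x5ED2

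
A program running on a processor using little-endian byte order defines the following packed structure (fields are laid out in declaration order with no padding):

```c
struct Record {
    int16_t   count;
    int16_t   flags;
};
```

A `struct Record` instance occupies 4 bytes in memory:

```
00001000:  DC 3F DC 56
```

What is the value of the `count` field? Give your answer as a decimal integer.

`count` is the first field, at byte offset 0, occupying 2 bytes.
Bytes at offsets 0..1: DC 3F.
In little-endian order the low byte comes first in memory.
Reassemble most-significant byte first: 3F DC → 0x3FDC.
0x3FDC = 16348.

16348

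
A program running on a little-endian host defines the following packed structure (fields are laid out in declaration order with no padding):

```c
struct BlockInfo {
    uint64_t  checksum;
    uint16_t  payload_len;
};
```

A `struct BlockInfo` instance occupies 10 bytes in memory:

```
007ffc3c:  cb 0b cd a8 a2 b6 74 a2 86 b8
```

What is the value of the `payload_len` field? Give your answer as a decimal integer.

47238

`payload_len` follows `checksum` (8 bytes), so it starts at byte offset 8 and occupies 2 bytes.
Bytes at offsets 8..9: 86 B8.
In little-endian order the low byte comes first in memory.
Reassemble most-significant byte first: B8 86 → 0xB886.
0xB886 = 47238.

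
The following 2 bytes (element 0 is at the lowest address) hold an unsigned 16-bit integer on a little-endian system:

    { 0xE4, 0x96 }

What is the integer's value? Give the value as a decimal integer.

38628

Little-endian: lowest address holds the least-significant byte.
Reassemble most-significant byte first: 96 E4 → 0x96E4.
0x96E4 = 38628.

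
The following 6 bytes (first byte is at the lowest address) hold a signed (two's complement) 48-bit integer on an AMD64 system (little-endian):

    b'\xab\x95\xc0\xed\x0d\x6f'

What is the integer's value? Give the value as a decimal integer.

Little-endian: lowest address holds the least-significant byte.
Reassemble most-significant byte first: 6F 0D ED C0 95 AB → 0x6F0DEDC095AB.
0x6F0DEDC095AB = 122105614079403.

122105614079403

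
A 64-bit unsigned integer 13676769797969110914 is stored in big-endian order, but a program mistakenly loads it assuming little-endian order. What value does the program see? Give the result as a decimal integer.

13676769797969110914 in 64-bit hexadecimal is 0xBDCDA5AB2ABD6782.
Stored big-endian, the bytes at ascending addresses are BD CD A5 AB 2A BD 67 82.
Read back as little-endian, the first byte is least significant, giving 0x8267BD2AABA5CDBD.
0x8267BD2AABA5CDBD = 9396687138497875389.

9396687138497875389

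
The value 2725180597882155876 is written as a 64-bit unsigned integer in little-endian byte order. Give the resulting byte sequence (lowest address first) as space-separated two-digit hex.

2725180597882155876 in hexadecimal, padded to 64 bits, is 0x25D1C950AD8D7364.
Split into bytes (most-significant first): 25 D1 C9 50 AD 8D 73 64.
Little-endian stores the least-significant byte at the lowest address.
So at ascending addresses the bytes are 64 73 8D AD 50 C9 D1 25.

64 73 8D AD 50 C9 D1 25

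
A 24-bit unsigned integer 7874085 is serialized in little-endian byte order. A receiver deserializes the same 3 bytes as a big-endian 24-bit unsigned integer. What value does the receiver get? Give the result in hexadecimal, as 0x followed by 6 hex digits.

7874085 in 24-bit hexadecimal is 0x782625.
Stored little-endian, the bytes at ascending addresses are 25 26 78.
Read back as big-endian, the last byte is least significant, giving 0x252678.

0x252678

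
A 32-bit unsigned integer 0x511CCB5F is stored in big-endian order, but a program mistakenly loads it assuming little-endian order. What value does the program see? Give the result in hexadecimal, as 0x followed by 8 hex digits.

0x5FCB1C51

Stored big-endian, the bytes at ascending addresses are 51 1C CB 5F.
Read back as little-endian, the first byte is least significant, giving 0x5FCB1C51.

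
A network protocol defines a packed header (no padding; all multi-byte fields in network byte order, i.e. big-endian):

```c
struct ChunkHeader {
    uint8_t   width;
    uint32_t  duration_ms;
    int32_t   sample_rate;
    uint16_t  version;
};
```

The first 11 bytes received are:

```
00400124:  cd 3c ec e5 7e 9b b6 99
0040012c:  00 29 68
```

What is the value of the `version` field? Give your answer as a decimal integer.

10600

`version` follows `width` (1 B), `duration_ms` (4 B), `sample_rate` (4 B), so it starts at offset 1 + 4 + 4 = 9 and occupies 2 bytes.
Bytes at offsets 9..10: 29 68.
Big-endian stores the most-significant byte at the lowest address.
The bytes are already most-significant first: 0x2968.
0x2968 = 10600.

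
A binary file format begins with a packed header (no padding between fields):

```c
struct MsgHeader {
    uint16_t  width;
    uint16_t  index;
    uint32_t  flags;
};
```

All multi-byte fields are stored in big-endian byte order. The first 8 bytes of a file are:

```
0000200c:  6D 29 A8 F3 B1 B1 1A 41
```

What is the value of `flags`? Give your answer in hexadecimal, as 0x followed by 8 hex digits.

`flags` follows `width` (2 B), `index` (2 B), so it starts at offset 2 + 2 = 4 and occupies 4 bytes.
Bytes at offsets 4..7: B1 B1 1A 41.
In big-endian order the high byte comes first in memory.
The bytes are already most-significant first: 0xB1B11A41.

0xB1B11A41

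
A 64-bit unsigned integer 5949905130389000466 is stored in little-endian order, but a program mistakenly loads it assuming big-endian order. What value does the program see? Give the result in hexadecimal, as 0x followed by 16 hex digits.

0x12511C30314F9252

5949905130389000466 in 64-bit hexadecimal is 0x52924F31301C5112.
Stored little-endian, the bytes at ascending addresses are 12 51 1C 30 31 4F 92 52.
Read back as big-endian, the last byte is least significant, giving 0x12511C30314F9252.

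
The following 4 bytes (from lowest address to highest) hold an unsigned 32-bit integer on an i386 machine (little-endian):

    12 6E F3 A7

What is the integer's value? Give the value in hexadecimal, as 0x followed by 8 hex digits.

0xA7F36E12

In little-endian order the low byte comes first in memory.
Reassemble most-significant byte first: A7 F3 6E 12 → 0xA7F36E12.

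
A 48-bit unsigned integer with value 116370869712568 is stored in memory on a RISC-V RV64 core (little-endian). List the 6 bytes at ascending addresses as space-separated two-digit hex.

116370869712568 in hexadecimal, padded to 48 bits, is 0x69D6B459F6B8.
Split into bytes (most-significant first): 69 D6 B4 59 F6 B8.
Little-endian stores the least-significant byte at the lowest address.
So at ascending addresses the bytes are B8 F6 59 B4 D6 69.

B8 F6 59 B4 D6 69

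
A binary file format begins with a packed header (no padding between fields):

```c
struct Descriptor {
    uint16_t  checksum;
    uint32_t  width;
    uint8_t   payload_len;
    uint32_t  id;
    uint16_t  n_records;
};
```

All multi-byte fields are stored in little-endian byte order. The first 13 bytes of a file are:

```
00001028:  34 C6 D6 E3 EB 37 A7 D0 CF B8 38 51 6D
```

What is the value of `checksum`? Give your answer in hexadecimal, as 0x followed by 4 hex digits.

`checksum` is the first field, at byte offset 0, occupying 2 bytes.
Bytes at offsets 0..1: 34 C6.
Little-endian stores the least-significant byte at the lowest address.
Reassemble most-significant byte first: C6 34 → 0xC634.

0xC634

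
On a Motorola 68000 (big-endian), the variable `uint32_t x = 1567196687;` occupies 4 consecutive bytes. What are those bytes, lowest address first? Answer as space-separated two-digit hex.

5D 69 86 0F

1567196687 in hexadecimal, padded to 32 bits, is 0x5D69860F.
Split into bytes (most-significant first): 5D 69 86 0F.
In big-endian order the high byte comes first in memory.
So the memory order matches the most-significant-first order: 5D 69 86 0F.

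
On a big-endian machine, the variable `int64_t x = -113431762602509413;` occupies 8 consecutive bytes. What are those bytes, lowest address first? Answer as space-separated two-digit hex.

Two's complement of -113431762602509413 in 64 bits: 113431762602509413 = 0x0192FD964C2B4465; invert → 0xFE6D0269B3D4BB9A; add 1 → 0xFE6D0269B3D4BB9B.
Split into bytes (most-significant first): FE 6D 02 69 B3 D4 BB 9B.
Big-endian stores the most-significant byte at the lowest address.
So the memory order matches the most-significant-first order: FE 6D 02 69 B3 D4 BB 9B.

FE 6D 02 69 B3 D4 BB 9B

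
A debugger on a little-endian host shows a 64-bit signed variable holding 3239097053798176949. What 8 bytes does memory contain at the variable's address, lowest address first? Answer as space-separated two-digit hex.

B5 98 A7 E4 9B 95 F3 2C

3239097053798176949 in hexadecimal, padded to 64 bits, is 0x2CF3959BE4A798B5.
Split into bytes (most-significant first): 2C F3 95 9B E4 A7 98 B5.
Little-endian: lowest address holds the least-significant byte.
So at ascending addresses the bytes are B5 98 A7 E4 9B 95 F3 2C.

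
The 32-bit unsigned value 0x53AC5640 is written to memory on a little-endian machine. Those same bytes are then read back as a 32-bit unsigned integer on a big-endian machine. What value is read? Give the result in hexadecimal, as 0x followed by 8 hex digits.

Stored little-endian, the bytes at ascending addresses are 40 56 AC 53.
Read back as big-endian, the last byte is least significant, giving 0x4056AC53.

0x4056AC53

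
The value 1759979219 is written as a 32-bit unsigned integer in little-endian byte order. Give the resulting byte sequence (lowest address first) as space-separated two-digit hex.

1759979219 in hexadecimal, padded to 32 bits, is 0x68E726D3.
Split into bytes (most-significant first): 68 E7 26 D3.
Little-endian stores the least-significant byte at the lowest address.
So at ascending addresses the bytes are D3 26 E7 68.

D3 26 E7 68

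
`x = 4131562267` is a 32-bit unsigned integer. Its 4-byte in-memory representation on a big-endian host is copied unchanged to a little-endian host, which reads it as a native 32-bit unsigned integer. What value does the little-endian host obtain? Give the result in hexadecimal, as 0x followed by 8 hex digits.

4131562267 in 32-bit hexadecimal is 0xF642A31B.
Stored big-endian, the bytes at ascending addresses are F6 42 A3 1B.
Read back as little-endian, the first byte is least significant, giving 0x1BA342F6.

0x1BA342F6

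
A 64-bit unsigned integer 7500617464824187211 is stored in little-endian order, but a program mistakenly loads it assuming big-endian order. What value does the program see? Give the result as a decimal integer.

7500617464824187211 in 64-bit hexadecimal is 0x68178BD822EFC94B.
Stored little-endian, the bytes at ascending addresses are 4B C9 EF 22 D8 8B 17 68.
Read back as big-endian, the last byte is least significant, giving 0x4BC9EF22D88B1768.
0x4BC9EF22D88B1768 = 5461158956104357736.

5461158956104357736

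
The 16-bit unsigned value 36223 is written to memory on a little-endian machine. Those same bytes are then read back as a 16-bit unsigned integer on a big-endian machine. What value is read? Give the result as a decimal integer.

32653

36223 in 16-bit hexadecimal is 0x8D7F.
Stored little-endian, the bytes at ascending addresses are 7F 8D.
Read back as big-endian, the last byte is least significant, giving 0x7F8D.
0x7F8D = 32653.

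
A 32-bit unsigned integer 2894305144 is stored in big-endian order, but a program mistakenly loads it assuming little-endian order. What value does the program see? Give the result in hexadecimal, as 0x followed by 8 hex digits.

2894305144 in 32-bit hexadecimal is 0xAC839778.
Stored big-endian, the bytes at ascending addresses are AC 83 97 78.
Read back as little-endian, the first byte is least significant, giving 0x789783AC.

0x789783AC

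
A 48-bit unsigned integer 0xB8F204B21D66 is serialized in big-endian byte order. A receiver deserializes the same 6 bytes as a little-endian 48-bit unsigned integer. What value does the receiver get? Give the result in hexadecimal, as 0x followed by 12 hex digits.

Stored big-endian, the bytes at ascending addresses are B8 F2 04 B2 1D 66.
Read back as little-endian, the first byte is least significant, giving 0x661DB204F2B8.

0x661DB204F2B8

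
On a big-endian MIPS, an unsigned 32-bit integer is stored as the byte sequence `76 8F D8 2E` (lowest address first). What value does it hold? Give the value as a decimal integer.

In big-endian order the high byte comes first in memory.
The bytes are already most-significant first: 0x768FD82E.
0x768FD82E = 1989138478.

1989138478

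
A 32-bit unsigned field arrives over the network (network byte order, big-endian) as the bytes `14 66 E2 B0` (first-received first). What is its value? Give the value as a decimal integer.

Big-endian stores the most-significant byte at the lowest address.
The bytes are already most-significant first: 0x1466E2B0.
0x1466E2B0 = 342287024.

342287024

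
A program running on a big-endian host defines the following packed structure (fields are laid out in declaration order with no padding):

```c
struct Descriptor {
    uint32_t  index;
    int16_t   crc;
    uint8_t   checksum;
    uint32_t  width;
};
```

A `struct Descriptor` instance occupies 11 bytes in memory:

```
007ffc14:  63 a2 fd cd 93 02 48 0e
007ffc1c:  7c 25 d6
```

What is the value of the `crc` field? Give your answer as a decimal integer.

`crc` follows `index` (4 bytes), so it starts at byte offset 4 and occupies 2 bytes.
Bytes at offsets 4..5: 93 02.
Big-endian: lowest address holds the most-significant byte.
The bytes are already most-significant first: 0x9302.
Top bit is set, so as a signed 16-bit value this is 0x9302 − 2^16 = -27902.

-27902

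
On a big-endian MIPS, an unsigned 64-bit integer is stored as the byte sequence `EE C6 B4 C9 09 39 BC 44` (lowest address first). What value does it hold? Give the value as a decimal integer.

17205638201951763524

In big-endian order the high byte comes first in memory.
The bytes are already most-significant first: 0xEEC6B4C90939BC44.
0xEEC6B4C90939BC44 = 17205638201951763524.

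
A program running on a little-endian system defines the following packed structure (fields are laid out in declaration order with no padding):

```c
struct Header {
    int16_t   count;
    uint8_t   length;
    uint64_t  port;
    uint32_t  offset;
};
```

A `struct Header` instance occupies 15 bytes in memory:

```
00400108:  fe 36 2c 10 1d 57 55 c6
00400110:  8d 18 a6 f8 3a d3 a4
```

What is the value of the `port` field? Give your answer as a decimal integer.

11968471892711906576

`port` follows `count` (2 B), `length` (1 B), so it starts at offset 2 + 1 = 3 and occupies 8 bytes.
Bytes at offsets 3..10: 10 1D 57 55 C6 8D 18 A6.
Little-endian stores the least-significant byte at the lowest address.
Reassemble most-significant byte first: A6 18 8D C6 55 57 1D 10 → 0xA6188DC655571D10.
0xA6188DC655571D10 = 11968471892711906576.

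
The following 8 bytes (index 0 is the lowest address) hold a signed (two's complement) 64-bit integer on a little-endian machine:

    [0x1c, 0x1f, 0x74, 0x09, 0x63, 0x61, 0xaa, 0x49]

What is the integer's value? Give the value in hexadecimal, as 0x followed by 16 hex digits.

Little-endian stores the least-significant byte at the lowest address.
Reassemble most-significant byte first: 49 AA 61 63 09 74 1F 1C → 0x49AA616309741F1C.

0x49AA616309741F1C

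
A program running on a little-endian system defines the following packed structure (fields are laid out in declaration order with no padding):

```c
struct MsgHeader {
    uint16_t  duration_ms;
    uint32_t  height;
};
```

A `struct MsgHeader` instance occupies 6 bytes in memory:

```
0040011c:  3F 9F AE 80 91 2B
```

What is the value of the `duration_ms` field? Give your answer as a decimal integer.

`duration_ms` is the first field, at byte offset 0, occupying 2 bytes.
Bytes at offsets 0..1: 3F 9F.
Little-endian: lowest address holds the least-significant byte.
Reassemble most-significant byte first: 9F 3F → 0x9F3F.
0x9F3F = 40767.

40767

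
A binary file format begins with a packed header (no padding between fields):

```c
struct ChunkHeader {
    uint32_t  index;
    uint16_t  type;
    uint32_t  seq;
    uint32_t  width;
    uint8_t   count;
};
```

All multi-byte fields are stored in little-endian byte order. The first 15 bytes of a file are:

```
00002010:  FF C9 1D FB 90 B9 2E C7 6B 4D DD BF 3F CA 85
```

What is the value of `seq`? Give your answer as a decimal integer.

1298908974

`seq` follows `index` (4 B), `type` (2 B), so it starts at offset 4 + 2 = 6 and occupies 4 bytes.
Bytes at offsets 6..9: 2E C7 6B 4D.
In little-endian order the low byte comes first in memory.
Reassemble most-significant byte first: 4D 6B C7 2E → 0x4D6BC72E.
0x4D6BC72E = 1298908974.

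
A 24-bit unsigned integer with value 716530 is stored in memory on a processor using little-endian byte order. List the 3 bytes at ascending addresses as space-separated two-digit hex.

F2 EE 0A

716530 in hexadecimal, padded to 24 bits, is 0x0AEEF2.
Split into bytes (most-significant first): 0A EE F2.
Little-endian: lowest address holds the least-significant byte.
So at ascending addresses the bytes are F2 EE 0A.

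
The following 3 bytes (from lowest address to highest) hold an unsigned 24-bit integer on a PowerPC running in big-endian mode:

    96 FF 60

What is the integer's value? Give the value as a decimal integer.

9895776

Big-endian stores the most-significant byte at the lowest address.
The bytes are already most-significant first: 0x96FF60.
0x96FF60 = 9895776.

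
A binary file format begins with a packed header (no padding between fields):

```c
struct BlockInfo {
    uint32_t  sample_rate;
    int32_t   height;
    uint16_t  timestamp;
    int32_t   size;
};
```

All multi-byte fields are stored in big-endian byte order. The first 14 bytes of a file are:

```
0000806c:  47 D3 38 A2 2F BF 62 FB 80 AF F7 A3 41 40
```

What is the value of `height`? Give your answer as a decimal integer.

801071867

`height` follows `sample_rate` (4 bytes), so it starts at byte offset 4 and occupies 4 bytes.
Bytes at offsets 4..7: 2F BF 62 FB.
Big-endian stores the most-significant byte at the lowest address.
The bytes are already most-significant first: 0x2FBF62FB.
0x2FBF62FB = 801071867.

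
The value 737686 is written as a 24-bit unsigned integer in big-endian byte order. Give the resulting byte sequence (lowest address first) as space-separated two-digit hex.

0B 41 96

737686 in hexadecimal, padded to 24 bits, is 0x0B4196.
Split into bytes (most-significant first): 0B 41 96.
In big-endian order the high byte comes first in memory.
So the memory order matches the most-significant-first order: 0B 41 96.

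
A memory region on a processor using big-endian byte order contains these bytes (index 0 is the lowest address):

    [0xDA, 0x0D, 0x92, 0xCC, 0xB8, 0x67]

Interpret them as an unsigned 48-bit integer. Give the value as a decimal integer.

Big-endian: lowest address holds the most-significant byte.
The bytes are already most-significant first: 0xDA0D92CCB867.
0xDA0D92CCB867 = 239751832320103.

239751832320103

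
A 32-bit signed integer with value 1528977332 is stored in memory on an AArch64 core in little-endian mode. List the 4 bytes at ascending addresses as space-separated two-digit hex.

B4 57 22 5B

1528977332 in hexadecimal, padded to 32 bits, is 0x5B2257B4.
Split into bytes (most-significant first): 5B 22 57 B4.
In little-endian order the low byte comes first in memory.
So at ascending addresses the bytes are B4 57 22 5B.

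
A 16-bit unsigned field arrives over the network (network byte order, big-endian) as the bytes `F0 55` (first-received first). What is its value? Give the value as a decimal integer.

61525

In big-endian order the high byte comes first in memory.
The bytes are already most-significant first: 0xF055.
0xF055 = 61525.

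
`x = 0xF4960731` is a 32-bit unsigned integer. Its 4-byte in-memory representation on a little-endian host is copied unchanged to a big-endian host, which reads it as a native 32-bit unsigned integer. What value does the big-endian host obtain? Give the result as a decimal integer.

Stored little-endian, the bytes at ascending addresses are 31 07 96 F4.
Read back as big-endian, the last byte is least significant, giving 0x310796F4.
0x310796F4 = 822580980.

822580980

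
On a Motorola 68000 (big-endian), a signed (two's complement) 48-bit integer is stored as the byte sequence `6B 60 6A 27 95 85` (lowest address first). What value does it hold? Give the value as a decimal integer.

118061842011525

In big-endian order the high byte comes first in memory.
The bytes are already most-significant first: 0x6B606A279585.
0x6B606A279585 = 118061842011525.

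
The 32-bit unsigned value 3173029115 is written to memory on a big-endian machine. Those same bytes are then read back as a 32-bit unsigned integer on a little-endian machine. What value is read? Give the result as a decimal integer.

4220788925

3173029115 in 32-bit hexadecimal is 0xBD2094FB.
Stored big-endian, the bytes at ascending addresses are BD 20 94 FB.
Read back as little-endian, the first byte is least significant, giving 0xFB9420BD.
0xFB9420BD = 4220788925.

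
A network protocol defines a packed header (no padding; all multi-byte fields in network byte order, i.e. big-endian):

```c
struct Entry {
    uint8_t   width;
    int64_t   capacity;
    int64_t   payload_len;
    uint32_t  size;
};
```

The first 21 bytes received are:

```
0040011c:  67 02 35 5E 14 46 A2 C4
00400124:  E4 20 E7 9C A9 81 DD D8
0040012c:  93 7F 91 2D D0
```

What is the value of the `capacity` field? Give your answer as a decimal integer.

`capacity` follows `width` (1 byte), so it starts at byte offset 1 and occupies 8 bytes.
Bytes at offsets 1..8: 02 35 5E 14 46 A2 C4 E4.
Big-endian: lowest address holds the most-significant byte.
The bytes are already most-significant first: 0x02355E1446A2C4E4.
0x02355E1446A2C4E4 = 159136803018949860.

159136803018949860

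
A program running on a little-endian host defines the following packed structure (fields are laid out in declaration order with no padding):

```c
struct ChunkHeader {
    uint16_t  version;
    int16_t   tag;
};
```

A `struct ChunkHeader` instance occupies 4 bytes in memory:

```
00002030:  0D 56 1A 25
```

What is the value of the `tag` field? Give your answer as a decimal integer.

`tag` follows `version` (2 bytes), so it starts at byte offset 2 and occupies 2 bytes.
Bytes at offsets 2..3: 1A 25.
Little-endian: lowest address holds the least-significant byte.
Reassemble most-significant byte first: 25 1A → 0x251A.
0x251A = 9498.

9498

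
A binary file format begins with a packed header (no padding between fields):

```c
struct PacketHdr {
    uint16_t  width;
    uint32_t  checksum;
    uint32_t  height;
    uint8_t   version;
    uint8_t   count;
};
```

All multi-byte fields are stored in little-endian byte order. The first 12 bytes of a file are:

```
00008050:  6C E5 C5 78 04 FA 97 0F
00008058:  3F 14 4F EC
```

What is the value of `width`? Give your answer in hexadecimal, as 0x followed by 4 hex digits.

`width` is the first field, at byte offset 0, occupying 2 bytes.
Bytes at offsets 0..1: 6C E5.
Little-endian: lowest address holds the least-significant byte.
Reassemble most-significant byte first: E5 6C → 0xE56C.

0xE56C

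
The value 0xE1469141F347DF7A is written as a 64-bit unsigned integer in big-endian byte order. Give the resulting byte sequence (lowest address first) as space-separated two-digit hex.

Split into bytes (most-significant first): E1 46 91 41 F3 47 DF 7A.
Big-endian stores the most-significant byte at the lowest address.
So the memory order matches the most-significant-first order: E1 46 91 41 F3 47 DF 7A.

E1 46 91 41 F3 47 DF 7A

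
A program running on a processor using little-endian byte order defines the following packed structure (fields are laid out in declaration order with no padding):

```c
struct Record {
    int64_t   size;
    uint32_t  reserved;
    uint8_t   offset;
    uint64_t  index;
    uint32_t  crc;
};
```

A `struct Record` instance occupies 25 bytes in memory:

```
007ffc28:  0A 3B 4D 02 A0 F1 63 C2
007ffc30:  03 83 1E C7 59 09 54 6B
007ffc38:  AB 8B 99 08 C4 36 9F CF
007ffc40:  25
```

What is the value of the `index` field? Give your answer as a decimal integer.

14125709056403002377

`index` follows `size` (8 B), `reserved` (4 B), `offset` (1 B), so it starts at offset 8 + 4 + 1 = 13 and occupies 8 bytes.
Bytes at offsets 13..20: 09 54 6B AB 8B 99 08 C4.
Little-endian: lowest address holds the least-significant byte.
Reassemble most-significant byte first: C4 08 99 8B AB 6B 54 09 → 0xC408998BAB6B5409.
0xC408998BAB6B5409 = 14125709056403002377.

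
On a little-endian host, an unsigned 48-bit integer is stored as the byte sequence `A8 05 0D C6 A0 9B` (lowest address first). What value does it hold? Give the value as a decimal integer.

171114819814824

Little-endian: lowest address holds the least-significant byte.
Reassemble most-significant byte first: 9B A0 C6 0D 05 A8 → 0x9BA0C60D05A8.
0x9BA0C60D05A8 = 171114819814824.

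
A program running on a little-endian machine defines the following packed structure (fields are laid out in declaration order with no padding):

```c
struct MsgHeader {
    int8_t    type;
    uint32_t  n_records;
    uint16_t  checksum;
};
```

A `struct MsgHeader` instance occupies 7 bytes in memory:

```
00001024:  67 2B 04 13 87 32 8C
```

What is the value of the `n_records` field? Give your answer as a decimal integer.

2266170411

`n_records` follows `type` (1 byte), so it starts at byte offset 1 and occupies 4 bytes.
Bytes at offsets 1..4: 2B 04 13 87.
Little-endian stores the least-significant byte at the lowest address.
Reassemble most-significant byte first: 87 13 04 2B → 0x8713042B.
0x8713042B = 2266170411.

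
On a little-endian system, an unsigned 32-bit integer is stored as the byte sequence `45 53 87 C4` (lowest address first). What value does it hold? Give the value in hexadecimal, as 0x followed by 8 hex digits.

0xC4875345

In little-endian order the low byte comes first in memory.
Reassemble most-significant byte first: C4 87 53 45 → 0xC4875345.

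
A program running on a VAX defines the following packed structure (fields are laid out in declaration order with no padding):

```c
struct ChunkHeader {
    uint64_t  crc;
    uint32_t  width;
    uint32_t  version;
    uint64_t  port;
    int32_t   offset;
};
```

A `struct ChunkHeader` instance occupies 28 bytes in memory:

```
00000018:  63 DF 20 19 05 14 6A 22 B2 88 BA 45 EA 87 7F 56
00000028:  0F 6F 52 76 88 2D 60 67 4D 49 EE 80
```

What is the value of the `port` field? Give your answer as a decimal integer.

`port` follows `crc` (8 B), `width` (4 B), `version` (4 B), so it starts at offset 8 + 4 + 4 = 16 and occupies 8 bytes.
Bytes at offsets 16..23: 0F 6F 52 76 88 2D 60 67.
In little-endian order the low byte comes first in memory.
Reassemble most-significant byte first: 67 60 2D 88 76 52 6F 0F → 0x67602D8876526F0F.
0x67602D8876526F0F = 7449003847794716431.

7449003847794716431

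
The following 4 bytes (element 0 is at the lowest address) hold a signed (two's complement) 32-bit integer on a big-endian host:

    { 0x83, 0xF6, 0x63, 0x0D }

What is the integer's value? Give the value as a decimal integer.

-2081004787

Big-endian: lowest address holds the most-significant byte.
The bytes are already most-significant first: 0x83F6630D.
Top bit is set, so as a signed 32-bit value this is 0x83F6630D − 2^32 = -2081004787.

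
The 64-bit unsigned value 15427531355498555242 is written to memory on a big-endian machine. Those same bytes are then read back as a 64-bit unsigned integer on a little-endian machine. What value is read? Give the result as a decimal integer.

7649277642668644822

15427531355498555242 in 64-bit hexadecimal is 0xD6199A077DB1276A.
Stored big-endian, the bytes at ascending addresses are D6 19 9A 07 7D B1 27 6A.
Read back as little-endian, the first byte is least significant, giving 0x6A27B17D079A19D6.
0x6A27B17D079A19D6 = 7649277642668644822.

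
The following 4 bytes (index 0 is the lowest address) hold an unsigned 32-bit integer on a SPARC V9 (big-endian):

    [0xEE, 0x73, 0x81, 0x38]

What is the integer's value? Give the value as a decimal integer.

4000547128

Big-endian: lowest address holds the most-significant byte.
The bytes are already most-significant first: 0xEE738138.
0xEE738138 = 4000547128.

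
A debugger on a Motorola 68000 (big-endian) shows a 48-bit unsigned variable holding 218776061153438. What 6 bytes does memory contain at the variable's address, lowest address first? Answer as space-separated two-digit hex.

C6 F9 C5 69 10 9E

218776061153438 in hexadecimal, padded to 48 bits, is 0xC6F9C569109E.
Split into bytes (most-significant first): C6 F9 C5 69 10 9E.
Big-endian stores the most-significant byte at the lowest address.
So the memory order matches the most-significant-first order: C6 F9 C5 69 10 9E.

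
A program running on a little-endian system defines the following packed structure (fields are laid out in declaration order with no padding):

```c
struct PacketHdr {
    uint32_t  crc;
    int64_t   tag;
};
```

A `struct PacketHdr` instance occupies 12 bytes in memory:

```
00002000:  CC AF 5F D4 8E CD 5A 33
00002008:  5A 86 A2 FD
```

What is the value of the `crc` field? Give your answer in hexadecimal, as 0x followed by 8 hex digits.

0xD45FAFCC

`crc` is the first field, at byte offset 0, occupying 4 bytes.
Bytes at offsets 0..3: CC AF 5F D4.
Little-endian: lowest address holds the least-significant byte.
Reassemble most-significant byte first: D4 5F AF CC → 0xD45FAFCC.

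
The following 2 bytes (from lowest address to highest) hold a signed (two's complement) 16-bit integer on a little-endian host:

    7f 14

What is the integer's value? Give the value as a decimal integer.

5247

In little-endian order the low byte comes first in memory.
Reassemble most-significant byte first: 14 7F → 0x147F.
0x147F = 5247.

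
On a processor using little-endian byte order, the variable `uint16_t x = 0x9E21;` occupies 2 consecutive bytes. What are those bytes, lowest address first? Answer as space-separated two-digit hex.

Split into bytes (most-significant first): 9E 21.
In little-endian order the low byte comes first in memory.
So at ascending addresses the bytes are 21 9E.

21 9E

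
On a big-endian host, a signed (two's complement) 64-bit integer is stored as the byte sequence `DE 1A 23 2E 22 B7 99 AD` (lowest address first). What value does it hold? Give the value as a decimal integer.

-2442601166837147219

Big-endian stores the most-significant byte at the lowest address.
The bytes are already most-significant first: 0xDE1A232E22B799AD.
Top bit is set, so as a signed 64-bit value this is 0xDE1A232E22B799AD − 2^64 = -2442601166837147219.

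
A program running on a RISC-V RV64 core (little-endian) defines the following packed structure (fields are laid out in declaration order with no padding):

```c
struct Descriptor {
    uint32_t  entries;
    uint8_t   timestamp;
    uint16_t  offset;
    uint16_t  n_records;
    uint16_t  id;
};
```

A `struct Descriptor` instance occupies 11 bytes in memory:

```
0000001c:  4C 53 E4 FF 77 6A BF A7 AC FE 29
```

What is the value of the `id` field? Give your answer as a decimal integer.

`id` follows `entries` (4 B), `timestamp` (1 B), `offset` (2 B), `n_records` (2 B), so it starts at offset 4 + 1 + 2 + 2 = 9 and occupies 2 bytes.
Bytes at offsets 9..10: FE 29.
Little-endian: lowest address holds the least-significant byte.
Reassemble most-significant byte first: 29 FE → 0x29FE.
0x29FE = 10750.

10750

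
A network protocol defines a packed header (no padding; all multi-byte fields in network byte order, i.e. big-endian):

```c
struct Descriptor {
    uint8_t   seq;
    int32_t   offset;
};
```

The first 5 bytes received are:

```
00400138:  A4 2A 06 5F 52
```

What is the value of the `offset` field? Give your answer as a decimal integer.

705060690

`offset` follows `seq` (1 byte), so it starts at byte offset 1 and occupies 4 bytes.
Bytes at offsets 1..4: 2A 06 5F 52.
Big-endian stores the most-significant byte at the lowest address.
The bytes are already most-significant first: 0x2A065F52.
0x2A065F52 = 705060690.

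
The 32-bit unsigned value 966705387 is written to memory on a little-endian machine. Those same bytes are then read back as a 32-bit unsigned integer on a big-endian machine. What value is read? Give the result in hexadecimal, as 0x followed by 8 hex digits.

0xEBC09E39

966705387 in 32-bit hexadecimal is 0x399EC0EB.
Stored little-endian, the bytes at ascending addresses are EB C0 9E 39.
Read back as big-endian, the last byte is least significant, giving 0xEBC09E39.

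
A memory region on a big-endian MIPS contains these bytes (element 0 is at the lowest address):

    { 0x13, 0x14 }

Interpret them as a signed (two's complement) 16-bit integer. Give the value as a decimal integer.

4884

Big-endian stores the most-significant byte at the lowest address.
The bytes are already most-significant first: 0x1314.
0x1314 = 4884.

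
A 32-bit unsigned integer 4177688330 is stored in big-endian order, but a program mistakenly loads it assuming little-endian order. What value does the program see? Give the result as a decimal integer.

175571705

4177688330 in 32-bit hexadecimal is 0xF902770A.
Stored big-endian, the bytes at ascending addresses are F9 02 77 0A.
Read back as little-endian, the first byte is least significant, giving 0x0A7702F9.
0x0A7702F9 = 175571705.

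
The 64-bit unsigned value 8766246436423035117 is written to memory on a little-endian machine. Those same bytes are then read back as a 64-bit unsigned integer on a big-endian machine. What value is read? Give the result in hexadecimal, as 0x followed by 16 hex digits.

0xED688738B0F6A779

8766246436423035117 in 64-bit hexadecimal is 0x79A7F6B0388768ED.
Stored little-endian, the bytes at ascending addresses are ED 68 87 38 B0 F6 A7 79.
Read back as big-endian, the last byte is least significant, giving 0xED688738B0F6A779.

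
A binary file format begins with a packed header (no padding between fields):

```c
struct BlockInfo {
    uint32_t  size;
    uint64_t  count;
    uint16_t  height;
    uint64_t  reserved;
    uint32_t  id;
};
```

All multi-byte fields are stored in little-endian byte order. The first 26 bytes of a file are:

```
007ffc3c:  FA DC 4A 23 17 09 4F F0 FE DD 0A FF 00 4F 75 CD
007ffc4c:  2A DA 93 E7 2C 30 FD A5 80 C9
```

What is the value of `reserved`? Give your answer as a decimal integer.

`reserved` follows `size` (4 B), `count` (8 B), `height` (2 B), so it starts at offset 4 + 8 + 2 = 14 and occupies 8 bytes.
Bytes at offsets 14..21: 75 CD 2A DA 93 E7 2C 30.
In little-endian order the low byte comes first in memory.
Reassemble most-significant byte first: 30 2C E7 93 DA 2A CD 75 → 0x302CE793DA2ACD75.
0x302CE793DA2ACD75 = 3471404035002256757.

3471404035002256757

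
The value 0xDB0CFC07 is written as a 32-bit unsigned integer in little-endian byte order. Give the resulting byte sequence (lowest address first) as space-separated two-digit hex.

Split into bytes (most-significant first): DB 0C FC 07.
In little-endian order the low byte comes first in memory.
So at ascending addresses the bytes are 07 FC 0C DB.

07 FC 0C DB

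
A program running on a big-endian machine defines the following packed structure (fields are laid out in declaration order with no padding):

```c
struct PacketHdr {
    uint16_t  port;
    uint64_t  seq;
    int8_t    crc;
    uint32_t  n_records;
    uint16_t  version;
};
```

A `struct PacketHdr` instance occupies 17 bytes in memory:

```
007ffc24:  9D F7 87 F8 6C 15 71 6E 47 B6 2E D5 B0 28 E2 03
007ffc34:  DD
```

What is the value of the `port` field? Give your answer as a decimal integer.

`port` is the first field, at byte offset 0, occupying 2 bytes.
Bytes at offsets 0..1: 9D F7.
Big-endian stores the most-significant byte at the lowest address.
The bytes are already most-significant first: 0x9DF7.
0x9DF7 = 40439.

40439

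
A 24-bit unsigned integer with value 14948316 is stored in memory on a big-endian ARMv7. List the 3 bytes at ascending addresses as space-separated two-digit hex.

E4 17 DC

14948316 in hexadecimal, padded to 24 bits, is 0xE417DC.
Split into bytes (most-significant first): E4 17 DC.
In big-endian order the high byte comes first in memory.
So the memory order matches the most-significant-first order: E4 17 DC.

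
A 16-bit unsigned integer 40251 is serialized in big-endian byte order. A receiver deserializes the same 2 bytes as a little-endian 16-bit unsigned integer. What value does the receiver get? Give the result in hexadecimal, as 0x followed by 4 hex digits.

40251 in 16-bit hexadecimal is 0x9D3B.
Stored big-endian, the bytes at ascending addresses are 9D 3B.
Read back as little-endian, the first byte is least significant, giving 0x3B9D.

0x3B9D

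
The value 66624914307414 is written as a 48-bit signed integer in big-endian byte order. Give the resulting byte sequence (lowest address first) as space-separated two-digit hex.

3C 98 52 59 B9 56

66624914307414 in hexadecimal, padded to 48 bits, is 0x3C985259B956.
Split into bytes (most-significant first): 3C 98 52 59 B9 56.
Big-endian stores the most-significant byte at the lowest address.
So the memory order matches the most-significant-first order: 3C 98 52 59 B9 56.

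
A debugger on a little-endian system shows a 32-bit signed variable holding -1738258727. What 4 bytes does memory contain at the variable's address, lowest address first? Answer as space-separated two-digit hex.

D9 46 64 98

Two's complement of -1738258727 in 32 bits: 1738258727 = 0x679BB927; invert → 0x986446D8; add 1 → 0x986446D9.
Split into bytes (most-significant first): 98 64 46 D9.
Little-endian stores the least-significant byte at the lowest address.
So at ascending addresses the bytes are D9 46 64 98.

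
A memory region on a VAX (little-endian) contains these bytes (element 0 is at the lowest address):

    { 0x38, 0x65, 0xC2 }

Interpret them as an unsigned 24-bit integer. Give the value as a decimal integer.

Little-endian stores the least-significant byte at the lowest address.
Reassemble most-significant byte first: C2 65 38 → 0xC26538.
0xC26538 = 12739896.

12739896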